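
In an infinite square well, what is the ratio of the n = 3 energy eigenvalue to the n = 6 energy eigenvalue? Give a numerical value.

E_n = n²π²ℏ²/(2mL²) so the ratio is n₂²/n₁² = 9/36 = 0.25.

0.25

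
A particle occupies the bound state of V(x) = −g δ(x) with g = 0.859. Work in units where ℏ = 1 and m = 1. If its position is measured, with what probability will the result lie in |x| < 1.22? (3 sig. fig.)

P = 0.877

The normalised bound state is ψ = √κ e^{−κ|x|} with κ = mg/ℏ² = 0.8590.
P(|x| < d) = ∫_{−d}^{d} κ e^{−2κ|x|} dx = 1 − e^{−2κd} = 1 − e^{−2.096} = 0.8770.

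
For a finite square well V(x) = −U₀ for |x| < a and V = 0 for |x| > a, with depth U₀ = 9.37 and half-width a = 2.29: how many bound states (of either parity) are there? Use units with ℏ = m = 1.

Define the well-strength parameter z₀ = (a/ℏ)√(2mU₀) = 2.29 × √(2·1·9.37) = 9.913.
A new bound state (alternating even/odd) appears each time z₀ passes a multiple of π/2, so N = ⌊2z₀/π⌋ + 1 = ⌊6.311⌋ + 1 = 7.

N = 7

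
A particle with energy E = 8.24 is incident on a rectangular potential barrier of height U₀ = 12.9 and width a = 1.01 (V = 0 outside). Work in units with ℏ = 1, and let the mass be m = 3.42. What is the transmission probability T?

Since E < U₀ the interior solution is evanescent with decay constant κ = √(2m(U₀ − E))/ℏ = 5.646.
κa = 5.702, sinh(κa) = 149.8.
The exact tunnelling result is T⁻¹ = 1 + U₀² sinh²(κa) / [4E(U₀ − E)] = 24300, so T = 0.0000412.

T = 0.0000412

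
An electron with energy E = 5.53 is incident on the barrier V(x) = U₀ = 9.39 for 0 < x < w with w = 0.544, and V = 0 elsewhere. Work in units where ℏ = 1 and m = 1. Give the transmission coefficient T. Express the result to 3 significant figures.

E < U₀: inside the barrier ψ ∝ e^{±κx} with κ = √(2m(U₀ − E))/ℏ = 2.778.
κw = 1.511, sinh(κw) = 2.156.
Matching ψ, ψ′ at both faces gives T = [1 + U₀² sinh²(κw) / (4E(U₀ − E))]⁻¹ = 1/5.802 = 0.172.

T = 0.172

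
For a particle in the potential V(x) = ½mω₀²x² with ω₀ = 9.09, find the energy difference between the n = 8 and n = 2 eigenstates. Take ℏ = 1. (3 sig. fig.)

ΔE = 54.5

E_n = ℏω₀(n + ½), so ΔE = (8 − 2) ℏω₀ = 6 × 9.09 = 54.54.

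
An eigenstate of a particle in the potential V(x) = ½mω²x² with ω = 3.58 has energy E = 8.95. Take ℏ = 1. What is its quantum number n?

E_n = ℏω(n + ½) ⇒ n = E/(ℏω) − ½ = 8.95/3.58 − 0.5 = 2.000 → n = 2.

n = 2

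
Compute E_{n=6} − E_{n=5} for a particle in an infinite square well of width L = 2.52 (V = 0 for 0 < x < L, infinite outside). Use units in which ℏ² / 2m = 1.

E_n = n²π²ℏ²/(2mL²), so ΔE = (6² − 5²) π²ℏ²/(2mL²).
ΔE = 11 × π² / (2 × 0.5 × 2.52²) = 17.10.

ΔE = 17.1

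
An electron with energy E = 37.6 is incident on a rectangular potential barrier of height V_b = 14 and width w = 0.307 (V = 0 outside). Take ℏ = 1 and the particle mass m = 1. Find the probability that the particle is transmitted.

T = 0.961

Above the barrier the interior wavenumber is k₂ = √(2m(E − V_b))/ℏ = 6.870, giving phase k₂w = 2.109.
Matching at both interfaces gives T⁻¹ = 1 + V_b² sin²(k₂w) / [4E(E − V_b)] = 1.041, hence T = 0.961.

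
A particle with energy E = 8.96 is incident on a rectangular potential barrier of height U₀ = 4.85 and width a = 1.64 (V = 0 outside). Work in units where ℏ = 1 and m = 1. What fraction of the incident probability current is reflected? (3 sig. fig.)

R = 0.138

Above the barrier the interior wavenumber is k₂ = √(2m(E − U₀))/ℏ = 2.867, giving phase k₂a = 4.702.
Matching at both interfaces gives T⁻¹ = 1 + U₀² sin²(k₂a) / [4E(E − U₀)] = 1.160, hence T = 0.862.
R = 1 − T = 0.138.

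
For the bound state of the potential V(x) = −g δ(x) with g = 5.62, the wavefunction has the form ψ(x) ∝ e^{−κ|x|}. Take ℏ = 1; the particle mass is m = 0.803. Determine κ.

κ = 4.51

Integrate −(ℏ²/2m)ψ'' − gδ(x)ψ = Eψ from −ε to +ε: the ψ'' term gives ψ'(0⁺) − ψ'(0⁻) and the δ term gives −(2mg/ℏ²)ψ(0).
With ψ ∝ e^{−κ|x|} this yields −2κ = −2mg/ℏ², so κ = mg/ℏ² = 4.513.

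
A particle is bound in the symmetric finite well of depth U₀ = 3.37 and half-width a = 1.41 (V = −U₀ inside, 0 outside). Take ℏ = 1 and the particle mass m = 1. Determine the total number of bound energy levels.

The dimensionless depth is z₀ = a√(2mU₀)/ℏ = 1.41 × √(6.740) = 3.661.
The even/odd transcendental equations gain one root per π/2 in z₀, giving N = 1 + ⌊2z₀/π⌋ = 1 + ⌊2.330⌋ = 3.

N = 3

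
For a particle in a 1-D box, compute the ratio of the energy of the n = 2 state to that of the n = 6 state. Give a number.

E_n = n²π²ℏ²/(2mL²) so the ratio is n₂²/n₁² = 4/36 = 0.111111.

0.111111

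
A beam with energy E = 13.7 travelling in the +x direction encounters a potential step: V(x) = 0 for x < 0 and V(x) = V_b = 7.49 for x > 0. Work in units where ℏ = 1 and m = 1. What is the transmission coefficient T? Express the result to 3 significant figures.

The wavenumbers are k₁ = √(2mE)/ℏ = 5.235 on the left and k₂ = √(2m(E − V_b))/ℏ = 3.524 on the right.
Continuity of ψ and ψ′ at the step yields the reflection amplitude r = (k₁ − k₂)/(k₁ + k₂) = 0.1953; thus R = |r|² = 0.03813, T = 0.9619.

T = 0.962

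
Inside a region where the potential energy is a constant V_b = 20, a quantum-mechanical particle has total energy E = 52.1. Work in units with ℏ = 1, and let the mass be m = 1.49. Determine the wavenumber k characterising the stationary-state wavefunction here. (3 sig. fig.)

With E > V_b the solution is oscillatory, ψ ∝ e^{±ikx} with k = √(2m(E − V_b))/ℏ.
k = √(2 × 1.49 × 32.1) = 9.780.

k = 9.78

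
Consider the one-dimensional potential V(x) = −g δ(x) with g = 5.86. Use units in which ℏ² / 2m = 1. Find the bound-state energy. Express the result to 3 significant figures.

E = -8.58

For x ≠ 0 the bound state is ψ ∝ e^{−κ|x|}; integrating the TISE across the delta gives the cusp condition 2κ = 2mg/ℏ², so κ = 2.930.
Then E = −ℏ²κ²/(2m) = −mg²/(2ℏ²) = -8.585.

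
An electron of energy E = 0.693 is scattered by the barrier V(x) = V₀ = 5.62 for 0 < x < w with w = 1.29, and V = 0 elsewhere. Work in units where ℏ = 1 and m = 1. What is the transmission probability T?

T = 0.000526

Since E < V₀ the interior solution is evanescent with decay constant κ = √(2m(V₀ − E))/ℏ = 3.139.
κw = 4.049, sinh(κw) = 28.67.
Matching ψ, ψ′ at both faces gives T = [1 + V₀² sinh²(κw) / (4E(V₀ − E))]⁻¹ = 1/1902 = 0.000526.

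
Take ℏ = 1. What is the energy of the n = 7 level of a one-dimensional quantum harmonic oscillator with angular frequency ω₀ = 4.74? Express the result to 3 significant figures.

E = 35.6

The oscillator eigenvalues are E_n = ℏω₀(n + ½), so E_7 = 4.74 × 7.5 = 35.55.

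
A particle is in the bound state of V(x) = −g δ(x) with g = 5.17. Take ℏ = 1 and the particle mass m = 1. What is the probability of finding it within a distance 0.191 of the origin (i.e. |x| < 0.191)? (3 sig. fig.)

P = 0.861

The normalised bound state is ψ = √κ e^{−κ|x|} with κ = mg/ℏ² = 5.170.
P(|x| < d) = ∫_{−d}^{d} κ e^{−2κ|x|} dx = 1 − e^{−2κd} = 1 − e^{−1.975} = 0.8612.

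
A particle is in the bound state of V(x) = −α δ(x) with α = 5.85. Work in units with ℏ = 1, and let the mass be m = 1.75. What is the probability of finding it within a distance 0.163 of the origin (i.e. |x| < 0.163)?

P = 0.964

The normalised bound state is ψ = √κ e^{−κ|x|} with κ = mα/ℏ² = 10.24.
P(|x| < d) = ∫_{−d}^{d} κ e^{−2κ|x|} dx = 1 − e^{−2κd} = 1 − e^{−3.337} = 0.9645.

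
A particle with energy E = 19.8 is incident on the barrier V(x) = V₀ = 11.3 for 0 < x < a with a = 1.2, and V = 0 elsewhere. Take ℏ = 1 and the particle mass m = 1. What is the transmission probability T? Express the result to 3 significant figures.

T = 0.848

Above the barrier the interior wavenumber is k₂ = √(2m(E − V₀))/ℏ = 4.123, giving phase k₂a = 4.948.
T = [1 + V₀² sin²(k₂a) / (4E(E − V₀))]⁻¹ = 1/1.179 = 0.848.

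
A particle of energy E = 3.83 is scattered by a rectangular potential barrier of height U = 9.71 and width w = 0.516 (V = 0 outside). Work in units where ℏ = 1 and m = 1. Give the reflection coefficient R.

R = 0.895

E < U: inside the barrier ψ ∝ e^{±κx} with κ = √(2m(U − E))/ℏ = 3.429.
κw = 1.770, sinh(κw) = 2.849.
Matching ψ, ψ′ at both faces gives T = [1 + U² sinh²(κw) / (4E(U − E))]⁻¹ = 1/9.494 = 0.105.
R = 1 − T = 0.895.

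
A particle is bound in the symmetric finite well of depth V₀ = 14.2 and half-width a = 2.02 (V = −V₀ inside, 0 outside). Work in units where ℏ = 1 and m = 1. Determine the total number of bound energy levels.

The dimensionless depth is z₀ = a√(2mV₀)/ℏ = 2.02 × √(28.40) = 10.76.
A new bound state (alternating even/odd) appears each time z₀ passes a multiple of π/2, so N = ⌊2z₀/π⌋ + 1 = ⌊6.853⌋ + 1 = 7.

N = 7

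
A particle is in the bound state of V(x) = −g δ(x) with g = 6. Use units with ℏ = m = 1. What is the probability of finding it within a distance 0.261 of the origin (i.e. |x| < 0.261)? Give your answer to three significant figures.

The normalised bound state is ψ = √κ e^{−κ|x|} with κ = mg/ℏ² = 6.000.
P(|x| < d) = ∫_{−d}^{d} κ e^{−2κ|x|} dx = 1 − e^{−2κd} = 1 − e^{−3.132} = 0.9564.

P = 0.956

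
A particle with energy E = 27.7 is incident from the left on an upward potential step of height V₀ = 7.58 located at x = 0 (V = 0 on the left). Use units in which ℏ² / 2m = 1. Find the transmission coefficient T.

On each side the TISE gives plane waves with k = √(2m(E − V))/ℏ: k₁ = √(2·½·27.7) = 5.263, k₂ = √(2·½·20.12) = 4.486.
Matching ψ and ψ′ at x = 0 gives r = (k₁ − k₂)/(k₁ + k₂), so R = r² = 0.006362 and T = 1 − R = 0.9936.

T = 0.994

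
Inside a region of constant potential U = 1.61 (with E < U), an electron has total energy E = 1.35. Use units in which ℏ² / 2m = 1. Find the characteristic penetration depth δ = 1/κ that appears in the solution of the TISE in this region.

Since E < U the TISE in this region is ψ'' = κ²ψ with κ = √(2m(U − E))/ℏ.
κ = √(2 × 0.5 × 0.26) = 0.5099. The penetration depth is δ = 1/κ = 1.96.

δ = 1.96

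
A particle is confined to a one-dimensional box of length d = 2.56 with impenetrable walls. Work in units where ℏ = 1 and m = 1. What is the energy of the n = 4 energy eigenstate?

The infinite-well eigenfunctions ψ_n = √(2/d) sin(nπx/d) vanish at both walls, giving E_n = n²π²ℏ²/(2md²).
E_4 = 4² × π² / (2 × 1 × 2.56²) = 12.05.

E = 12.0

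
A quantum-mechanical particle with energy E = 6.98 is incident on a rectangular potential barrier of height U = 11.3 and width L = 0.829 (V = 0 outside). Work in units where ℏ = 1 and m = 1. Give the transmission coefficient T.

E < U: inside the barrier ψ ∝ e^{±κx} with κ = √(2m(U − E))/ℏ = 2.939.
κL = 2.437, sinh(κL) = 5.674.
Matching ψ, ψ′ at both faces gives T = [1 + U² sinh²(κL) / (4E(U − E))]⁻¹ = 1/35.09 = 0.0285.

T = 0.0285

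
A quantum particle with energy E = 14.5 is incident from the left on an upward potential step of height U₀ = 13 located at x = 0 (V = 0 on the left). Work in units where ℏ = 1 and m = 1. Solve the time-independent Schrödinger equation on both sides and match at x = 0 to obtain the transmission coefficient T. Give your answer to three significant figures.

T = 0.737

On each side the TISE gives plane waves with k = √(2m(E − V))/ℏ: k₁ = √(2·1·14.5) = 5.385, k₂ = √(2·1·1.5) = 1.732.
Matching ψ and ψ′ at x = 0 gives r = (k₁ − k₂)/(k₁ + k₂), so R = r² = 0.2635 and T = 1 − R = 0.7365.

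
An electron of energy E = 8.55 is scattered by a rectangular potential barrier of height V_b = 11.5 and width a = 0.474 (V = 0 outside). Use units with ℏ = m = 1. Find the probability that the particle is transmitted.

Since E < V_b the interior solution is evanescent with decay constant κ = √(2m(V_b − E))/ℏ = 2.429.
κa = 1.151, sinh(κa) = 1.423.
Matching ψ, ψ′ at both faces gives T = [1 + V_b² sinh²(κa) / (4E(V_b − E))]⁻¹ = 1/3.655 = 0.274.

T = 0.274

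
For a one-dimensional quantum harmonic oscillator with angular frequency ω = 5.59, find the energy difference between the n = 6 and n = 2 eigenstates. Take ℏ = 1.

E_n = ℏω(n + ½), so ΔE = (6 − 2) ℏω = 4 × 5.59 = 22.36.

ΔE = 22.4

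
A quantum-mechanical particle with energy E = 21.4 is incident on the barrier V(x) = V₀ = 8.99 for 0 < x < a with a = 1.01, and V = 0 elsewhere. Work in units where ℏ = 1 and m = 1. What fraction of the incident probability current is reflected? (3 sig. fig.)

R = 0.0642

E > V₀: inside the barrier k₂ = √(2m(E − V₀))/ℏ = 4.982, k₂a = 5.032.
T = [1 + V₀² sin²(k₂a) / (4E(E − V₀))]⁻¹ = 1/1.069 = 0.936.
R = 1 − T = 0.0642.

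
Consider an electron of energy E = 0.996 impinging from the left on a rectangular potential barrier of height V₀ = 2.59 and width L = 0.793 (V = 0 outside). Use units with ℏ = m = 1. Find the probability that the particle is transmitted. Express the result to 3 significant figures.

Since E < V₀ the interior solution is evanescent with decay constant κ = √(2m(V₀ − E))/ℏ = 1.785.
κL = 1.416, sinh(κL) = 1.939.
Matching ψ, ψ′ at both faces gives T = [1 + V₀² sinh²(κL) / (4E(V₀ − E))]⁻¹ = 1/4.970 = 0.201.

T = 0.201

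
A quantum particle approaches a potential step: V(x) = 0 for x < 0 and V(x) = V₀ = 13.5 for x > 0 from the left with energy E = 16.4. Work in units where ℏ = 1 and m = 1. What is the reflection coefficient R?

The wavenumbers are k₁ = √(2mE)/ℏ = 5.727 on the left and k₂ = √(2m(E − V₀))/ℏ = 2.408 on the right.
Matching ψ and ψ′ at x = 0 gives r = (k₁ − k₂)/(k₁ + k₂), so R = r² = 0.1664 and T = 1 − R = 0.8336.

R = 0.166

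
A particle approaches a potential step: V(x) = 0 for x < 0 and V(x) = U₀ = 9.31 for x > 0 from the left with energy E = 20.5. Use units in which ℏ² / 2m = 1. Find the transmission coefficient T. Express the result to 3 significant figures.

On each side the TISE gives plane waves with k = √(2m(E − V))/ℏ: k₁ = √(2·½·20.5) = 4.528, k₂ = √(2·½·11.19) = 3.345.
Continuity of ψ and ψ′ at the step yields the reflection amplitude r = (k₁ − k₂)/(k₁ + k₂) = 0.1502; thus R = |r|² = 0.02256, T = 0.9774.

T = 0.977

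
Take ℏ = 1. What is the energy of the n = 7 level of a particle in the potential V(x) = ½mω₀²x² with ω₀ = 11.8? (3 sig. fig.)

E = 88.5

Using E_n = (n + ½)ℏω₀: E_7 = 7.5 × 11.8 = 88.50.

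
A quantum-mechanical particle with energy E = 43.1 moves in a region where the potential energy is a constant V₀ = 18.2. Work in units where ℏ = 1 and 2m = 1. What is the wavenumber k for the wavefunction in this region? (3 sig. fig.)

With E > V₀ the solution is oscillatory, ψ ∝ e^{±ikx} with k = √(2m(E − V₀))/ℏ.
k = √(2 × 0.5 × 24.9) = 4.990.

k = 4.99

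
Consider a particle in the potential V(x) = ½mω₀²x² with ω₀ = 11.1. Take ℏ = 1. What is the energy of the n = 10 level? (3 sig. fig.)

Using E_n = (n + ½)ℏω₀: E_10 = 10.5 × 11.1 = 116.6.

E = 117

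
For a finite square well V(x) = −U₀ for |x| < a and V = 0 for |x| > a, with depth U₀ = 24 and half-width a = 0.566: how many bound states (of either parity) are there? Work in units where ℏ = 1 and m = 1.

N = 3

The dimensionless depth is z₀ = a√(2mU₀)/ℏ = 0.566 × √(48.00) = 3.921.
A new bound state (alternating even/odd) appears each time z₀ passes a multiple of π/2, so N = ⌊2z₀/π⌋ + 1 = ⌊2.496⌋ + 1 = 3.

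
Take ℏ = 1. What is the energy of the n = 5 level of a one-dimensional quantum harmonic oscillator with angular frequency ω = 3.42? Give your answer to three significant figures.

Using E_n = (n + ½)ℏω: E_5 = 5.5 × 3.42 = 18.81.

E = 18.8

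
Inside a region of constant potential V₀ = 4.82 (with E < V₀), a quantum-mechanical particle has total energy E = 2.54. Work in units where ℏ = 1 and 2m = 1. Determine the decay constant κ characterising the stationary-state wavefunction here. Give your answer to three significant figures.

Since E < V₀ the TISE in this region is ψ'' = κ²ψ with κ = √(2m(V₀ − E))/ℏ.
κ = √(2 × 0.5 × 2.28) = 1.510.

κ = 1.51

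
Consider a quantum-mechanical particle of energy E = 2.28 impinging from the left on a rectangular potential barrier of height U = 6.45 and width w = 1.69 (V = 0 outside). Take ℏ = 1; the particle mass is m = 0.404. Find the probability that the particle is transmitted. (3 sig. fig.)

E < U: inside the barrier ψ ∝ e^{±κx} with κ = √(2m(U − E))/ℏ = 1.836.
κw = 3.102, sinh(κw) = 11.10.
Matching ψ, ψ′ at both faces gives T = [1 + U² sinh²(κw) / (4E(U − E))]⁻¹ = 1/135.8 = 0.00736.

T = 0.00736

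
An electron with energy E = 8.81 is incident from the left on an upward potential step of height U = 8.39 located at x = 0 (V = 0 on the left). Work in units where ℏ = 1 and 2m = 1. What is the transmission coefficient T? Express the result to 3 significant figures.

T = 0.588

On each side the TISE gives plane waves with k = √(2m(E − V))/ℏ: k₁ = √(2·½·8.81) = 2.968, k₂ = √(2·½·0.42) = 0.6481.
Continuity of ψ and ψ′ at the step yields the reflection amplitude r = (k₁ − k₂)/(k₁ + k₂) = 0.6416; thus R = |r|² = 0.4116, T = 0.5884.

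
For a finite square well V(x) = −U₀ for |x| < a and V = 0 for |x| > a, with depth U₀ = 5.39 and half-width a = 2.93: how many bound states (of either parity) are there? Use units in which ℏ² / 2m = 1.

N = 5

Define the well-strength parameter z₀ = (a/ℏ)√(2mU₀) = 2.93 × √(2·0.5·5.39) = 6.802.
A new bound state (alternating even/odd) appears each time z₀ passes a multiple of π/2, so N = ⌊2z₀/π⌋ + 1 = ⌊4.331⌋ + 1 = 5.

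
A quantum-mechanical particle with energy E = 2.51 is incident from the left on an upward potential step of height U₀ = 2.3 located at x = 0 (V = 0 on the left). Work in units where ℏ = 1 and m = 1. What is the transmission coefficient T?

The wavenumbers are k₁ = √(2mE)/ℏ = 2.241 on the left and k₂ = √(2m(E − U₀))/ℏ = 0.6481 on the right.
Matching ψ and ψ′ at x = 0 gives r = (k₁ − k₂)/(k₁ + k₂), so R = r² = 0.3039 and T = 1 − R = 0.6961.

T = 0.696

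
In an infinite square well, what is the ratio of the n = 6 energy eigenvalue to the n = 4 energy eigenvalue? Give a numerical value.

2.25

E_n = n²π²ℏ²/(2mL²) so the ratio is n₂²/n₁² = 36/16 = 2.25.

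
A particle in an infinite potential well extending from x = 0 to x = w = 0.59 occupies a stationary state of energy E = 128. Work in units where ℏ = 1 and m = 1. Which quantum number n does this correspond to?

n = 3

From E_n = n²π²ℏ²/(2mw²) invert to n = √(2mw²E)/(πℏ).
n = (0.59/π) × √(2 × 1 × 128) = 3.005 → n = 3.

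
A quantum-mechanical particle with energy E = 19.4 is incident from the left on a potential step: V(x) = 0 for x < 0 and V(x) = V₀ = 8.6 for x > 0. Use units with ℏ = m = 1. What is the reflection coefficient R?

On each side the TISE gives plane waves with k = √(2m(E − V))/ℏ: k₁ = √(2·1·19.4) = 6.229, k₂ = √(2·1·10.8) = 4.648.
Continuity of ψ and ψ′ at the step yields the reflection amplitude r = (k₁ − k₂)/(k₁ + k₂) = 0.1454; thus R = |r|² = 0.02114, T = 0.9789.

R = 0.0211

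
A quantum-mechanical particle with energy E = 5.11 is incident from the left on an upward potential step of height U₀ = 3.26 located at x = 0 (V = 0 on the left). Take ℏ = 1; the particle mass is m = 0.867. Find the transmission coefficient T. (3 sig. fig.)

On each side the TISE gives plane waves with k = √(2m(E − V))/ℏ: k₁ = √(2·0.867·5.11) = 2.977, k₂ = √(2·0.867·1.85) = 1.791.
Continuity of ψ and ψ′ at the step yields the reflection amplitude r = (k₁ − k₂)/(k₁ + k₂) = 0.2487; thus R = |r|² = 0.06184, T = 0.9382.

T = 0.938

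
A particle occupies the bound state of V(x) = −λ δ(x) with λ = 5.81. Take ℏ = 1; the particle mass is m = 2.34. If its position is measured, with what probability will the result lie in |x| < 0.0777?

The normalised bound state is ψ = √κ e^{−κ|x|} with κ = mλ/ℏ² = 13.60.
P(|x| < d) = ∫_{−d}^{d} κ e^{−2κ|x|} dx = 1 − e^{−2κd} = 1 − e^{−2.113} = 0.8791.

P = 0.879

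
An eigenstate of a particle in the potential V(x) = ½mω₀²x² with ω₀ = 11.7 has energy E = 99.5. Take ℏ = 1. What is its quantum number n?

n = 8

Invert E_n = (n + ½)ℏω₀: n = E/ℏω₀ − ½ = 8.004, so n = 8.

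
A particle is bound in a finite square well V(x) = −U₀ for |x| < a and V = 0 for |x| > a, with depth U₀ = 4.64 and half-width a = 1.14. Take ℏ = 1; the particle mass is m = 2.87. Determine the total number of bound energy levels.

Define the well-strength parameter z₀ = (a/ℏ)√(2mU₀) = 1.14 × √(2·2.87·4.64) = 5.883.
The even/odd transcendental equations gain one root per π/2 in z₀, giving N = 1 + ⌊2z₀/π⌋ = 1 + ⌊3.745⌋ = 4.

N = 4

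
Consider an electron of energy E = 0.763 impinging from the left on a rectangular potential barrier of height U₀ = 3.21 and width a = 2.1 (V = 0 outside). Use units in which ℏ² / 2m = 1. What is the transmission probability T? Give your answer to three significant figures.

T = 0.00406

Since E < U₀ the interior solution is evanescent with decay constant κ = √(2m(U₀ − E))/ℏ = 1.564.
κa = 3.285, sinh(κa) = 13.34.
The exact tunnelling result is T⁻¹ = 1 + U₀² sinh²(κa) / [4E(U₀ − E)] = 246.4, so T = 0.00406.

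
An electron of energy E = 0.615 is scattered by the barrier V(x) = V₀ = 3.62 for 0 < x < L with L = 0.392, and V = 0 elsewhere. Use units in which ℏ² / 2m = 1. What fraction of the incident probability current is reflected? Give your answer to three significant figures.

R = 0.488

E < V₀: inside the barrier ψ ∝ e^{±κx} with κ = √(2m(V₀ − E))/ℏ = 1.733.
κL = 0.6795, sinh(κL) = 0.7330.
Matching ψ, ψ′ at both faces gives T = [1 + V₀² sinh²(κL) / (4E(V₀ − E))]⁻¹ = 1/1.953 = 0.512.
R = 1 − T = 0.488.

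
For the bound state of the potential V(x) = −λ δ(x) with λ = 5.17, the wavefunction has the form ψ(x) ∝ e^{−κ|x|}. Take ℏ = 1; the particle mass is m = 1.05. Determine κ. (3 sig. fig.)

Integrating the TISE across x = 0 gives the cusp condition ψ'(0⁺) − ψ'(0⁻) = −(2mλ/ℏ²)ψ(0).
With ψ ∝ e^{−κ|x|} this yields −2κ = −2mλ/ℏ², so κ = mλ/ℏ² = 5.429.

κ = 5.43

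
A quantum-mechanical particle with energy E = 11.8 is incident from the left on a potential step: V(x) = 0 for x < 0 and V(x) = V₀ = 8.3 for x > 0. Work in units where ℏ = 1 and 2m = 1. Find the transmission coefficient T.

T = 0.913

The wavenumbers are k₁ = √(2mE)/ℏ = 3.435 on the left and k₂ = √(2m(E − V₀))/ℏ = 1.871 on the right.
Matching ψ and ψ′ at x = 0 gives r = (k₁ − k₂)/(k₁ + k₂), so R = r² = 0.08692 and T = 1 − R = 0.9131.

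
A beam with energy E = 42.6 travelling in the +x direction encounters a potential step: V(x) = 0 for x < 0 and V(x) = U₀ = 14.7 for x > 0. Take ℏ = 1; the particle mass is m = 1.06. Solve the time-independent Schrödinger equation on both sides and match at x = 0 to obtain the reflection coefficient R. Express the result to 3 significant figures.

R = 0.0111

The wavenumbers are k₁ = √(2mE)/ℏ = 9.503 on the left and k₂ = √(2m(E − U₀))/ℏ = 7.691 on the right.
Continuity of ψ and ψ′ at the step yields the reflection amplitude r = (k₁ − k₂)/(k₁ + k₂) = 0.1054; thus R = |r|² = 0.01111, T = 0.9889.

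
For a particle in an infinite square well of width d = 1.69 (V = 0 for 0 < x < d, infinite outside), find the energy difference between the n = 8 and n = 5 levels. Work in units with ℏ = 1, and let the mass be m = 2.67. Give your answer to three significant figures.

ΔE = 25.2

E_n = n²π²ℏ²/(2md²), so ΔE = (8² − 5²) π²ℏ²/(2md²).
ΔE = 39 × π² / (2 × 2.67 × 1.69²) = 25.24.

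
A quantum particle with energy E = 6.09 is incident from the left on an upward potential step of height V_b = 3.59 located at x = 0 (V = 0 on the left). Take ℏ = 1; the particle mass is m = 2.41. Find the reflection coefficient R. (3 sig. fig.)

The wavenumbers are k₁ = √(2mE)/ℏ = 5.418 on the left and k₂ = √(2m(E − V_b))/ℏ = 3.471 on the right.
Continuity of ψ and ψ′ at the step yields the reflection amplitude r = (k₁ − k₂)/(k₁ + k₂) = 0.2190; thus R = |r|² = 0.04795, T = 0.9520.

R = 0.0480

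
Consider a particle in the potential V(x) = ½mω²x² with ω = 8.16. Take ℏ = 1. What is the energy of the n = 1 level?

The oscillator eigenvalues are E_n = ℏω(n + ½), so E_1 = 8.16 × 1.5 = 12.24.

E = 12.2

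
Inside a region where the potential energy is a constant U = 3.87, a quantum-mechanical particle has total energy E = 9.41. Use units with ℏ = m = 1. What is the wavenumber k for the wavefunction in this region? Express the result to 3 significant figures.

k = 3.33

With E > U the solution is oscillatory, ψ ∝ e^{±ikx} with k = √(2m(E − U))/ℏ.
k = √(2 × 1 × 5.54) = 3.329.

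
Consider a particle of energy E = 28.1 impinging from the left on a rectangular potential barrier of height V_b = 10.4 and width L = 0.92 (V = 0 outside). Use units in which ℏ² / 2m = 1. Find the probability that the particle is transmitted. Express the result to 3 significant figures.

E > V_b: inside the barrier k₂ = √(2m(E − V_b))/ℏ = 4.207, k₂L = 3.871.
T = [1 + V_b² sin²(k₂L) / (4E(E − V_b))]⁻¹ = 1/1.024 = 0.976.

T = 0.976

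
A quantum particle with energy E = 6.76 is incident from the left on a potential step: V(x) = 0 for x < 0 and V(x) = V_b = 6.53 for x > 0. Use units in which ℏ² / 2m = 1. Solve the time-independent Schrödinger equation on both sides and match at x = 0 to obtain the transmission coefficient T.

T = 0.526

The wavenumbers are k₁ = √(2mE)/ℏ = 2.600 on the left and k₂ = √(2m(E − V_b))/ℏ = 0.4796 on the right.
Matching ψ and ψ′ at x = 0 gives r = (k₁ − k₂)/(k₁ + k₂), so R = r² = 0.4741 and T = 1 − R = 0.5259.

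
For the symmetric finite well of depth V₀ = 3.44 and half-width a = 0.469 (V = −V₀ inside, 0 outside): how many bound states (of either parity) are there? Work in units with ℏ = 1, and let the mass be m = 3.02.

N = 2

Define the well-strength parameter z₀ = (a/ℏ)√(2mV₀) = 0.469 × √(2·3.02·3.44) = 2.138.
The even/odd transcendental equations gain one root per π/2 in z₀, giving N = 1 + ⌊2z₀/π⌋ = 1 + ⌊1.361⌋ = 2.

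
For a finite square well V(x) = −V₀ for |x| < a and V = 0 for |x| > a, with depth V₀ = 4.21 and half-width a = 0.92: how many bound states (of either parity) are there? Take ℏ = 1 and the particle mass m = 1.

N = 2

The dimensionless depth is z₀ = a√(2mV₀)/ℏ = 0.92 × √(8.420) = 2.670.
The even/odd transcendental equations gain one root per π/2 in z₀, giving N = 1 + ⌊2z₀/π⌋ = 1 + ⌊1.700⌋ = 2.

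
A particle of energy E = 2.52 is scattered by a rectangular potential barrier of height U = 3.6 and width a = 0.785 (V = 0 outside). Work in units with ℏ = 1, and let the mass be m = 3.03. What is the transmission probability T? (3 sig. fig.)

Since E < U the interior solution is evanescent with decay constant κ = √(2m(U − E))/ℏ = 2.558.
κa = 2.008, sinh(κa) = 3.658.
The exact tunnelling result is T⁻¹ = 1 + U² sinh²(κa) / [4E(U − E)] = 16.93, so T = 0.0591.

T = 0.0591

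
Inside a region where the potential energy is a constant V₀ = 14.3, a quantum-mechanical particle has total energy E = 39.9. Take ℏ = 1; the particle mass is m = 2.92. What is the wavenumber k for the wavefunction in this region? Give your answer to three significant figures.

With E > V₀ the solution is oscillatory, ψ ∝ e^{±ikx} with k = √(2m(E − V₀))/ℏ.
k = √(2 × 2.92 × 25.6) = 12.23.

k = 12.2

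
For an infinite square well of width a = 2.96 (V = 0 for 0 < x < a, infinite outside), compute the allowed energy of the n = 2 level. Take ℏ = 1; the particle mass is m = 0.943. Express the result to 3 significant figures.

Requiring ψ(0) = ψ(a) = 0 quantises k = nπ/a, hence E_n = ℏ²k²/2m = n²π²ℏ²/(2ma²).
E_2 = 2² × π² / (2 × 0.943 × 2.96²) = 2.389.

E = 2.39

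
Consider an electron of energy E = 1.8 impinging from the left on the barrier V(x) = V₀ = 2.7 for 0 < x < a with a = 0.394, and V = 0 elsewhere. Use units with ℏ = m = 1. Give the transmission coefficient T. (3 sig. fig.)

Since E < V₀ the interior solution is evanescent with decay constant κ = √(2m(V₀ − E))/ℏ = 1.342.
κa = 0.5286, sinh(κa) = 0.5536.
Matching ψ, ψ′ at both faces gives T = [1 + V₀² sinh²(κa) / (4E(V₀ − E))]⁻¹ = 1/1.345 = 0.744.

T = 0.744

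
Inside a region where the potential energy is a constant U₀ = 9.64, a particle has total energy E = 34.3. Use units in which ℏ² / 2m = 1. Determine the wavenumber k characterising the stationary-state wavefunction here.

With E > U₀ the solution is oscillatory, ψ ∝ e^{±ikx} with k = √(2m(E − U₀))/ℏ.
k = √(2 × 0.5 × 24.66) = 4.966.

k = 4.97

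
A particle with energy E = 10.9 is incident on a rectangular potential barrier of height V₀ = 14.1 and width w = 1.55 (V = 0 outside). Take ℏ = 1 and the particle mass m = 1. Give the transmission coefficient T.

T = 0.00110

Since E < V₀ the interior solution is evanescent with decay constant κ = √(2m(V₀ − E))/ℏ = 2.530.
κw = 3.921, sinh(κw) = 25.22.
Matching ψ, ψ′ at both faces gives T = [1 + V₀² sinh²(κw) / (4E(V₀ − E))]⁻¹ = 1/907.4 = 0.00110.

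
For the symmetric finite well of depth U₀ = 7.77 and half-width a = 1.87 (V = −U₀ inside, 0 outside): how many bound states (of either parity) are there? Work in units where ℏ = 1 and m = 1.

Define the well-strength parameter z₀ = (a/ℏ)√(2mU₀) = 1.87 × √(2·1·7.77) = 7.372.
The even/odd transcendental equations gain one root per π/2 in z₀, giving N = 1 + ⌊2z₀/π⌋ = 1 + ⌊4.693⌋ = 5.

N = 5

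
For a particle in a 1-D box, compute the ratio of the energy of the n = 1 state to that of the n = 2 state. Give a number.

0.25

Since E_n ∝ n², the ratio is (1/2)² = 0.25.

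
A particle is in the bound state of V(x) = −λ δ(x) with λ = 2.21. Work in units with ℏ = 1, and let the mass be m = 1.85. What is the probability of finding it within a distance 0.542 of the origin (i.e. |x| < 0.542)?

P = 0.988

The normalised bound state is ψ = √κ e^{−κ|x|} with κ = mλ/ℏ² = 4.089.
P(|x| < d) = ∫_{−d}^{d} κ e^{−2κ|x|} dx = 1 − e^{−2κd} = 1 − e^{−4.432} = 0.9881.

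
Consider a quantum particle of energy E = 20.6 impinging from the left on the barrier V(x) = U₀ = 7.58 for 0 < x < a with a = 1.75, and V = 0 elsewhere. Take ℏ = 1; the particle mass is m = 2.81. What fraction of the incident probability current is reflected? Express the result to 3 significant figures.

Above the barrier the interior wavenumber is k₂ = √(2m(E − U₀))/ℏ = 8.554, giving phase k₂a = 14.97.
T = [1 + U₀² sin²(k₂a) / (4E(E − U₀))]⁻¹ = 1/1.024 = 0.976.
R = 1 − T = 0.0237.

R = 0.0237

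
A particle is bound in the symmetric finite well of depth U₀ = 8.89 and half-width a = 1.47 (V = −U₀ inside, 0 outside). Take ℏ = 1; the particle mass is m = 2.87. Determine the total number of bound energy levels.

Define the well-strength parameter z₀ = (a/ℏ)√(2mU₀) = 1.47 × √(2·2.87·8.89) = 10.50.
A new bound state (alternating even/odd) appears each time z₀ passes a multiple of π/2, so N = ⌊2z₀/π⌋ + 1 = ⌊6.685⌋ + 1 = 7.

N = 7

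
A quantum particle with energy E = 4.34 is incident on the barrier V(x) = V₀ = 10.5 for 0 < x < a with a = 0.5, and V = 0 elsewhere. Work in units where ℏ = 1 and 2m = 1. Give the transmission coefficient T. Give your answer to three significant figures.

T = 0.279

E < V₀: inside the barrier ψ ∝ e^{±κx} with κ = √(2m(V₀ − E))/ℏ = 2.482.
κa = 1.241, sinh(κa) = 1.585.
The exact tunnelling result is T⁻¹ = 1 + V₀² sinh²(κa) / [4E(V₀ − E)] = 3.590, so T = 0.279.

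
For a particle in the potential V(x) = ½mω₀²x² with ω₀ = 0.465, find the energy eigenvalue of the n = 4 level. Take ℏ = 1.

The oscillator eigenvalues are E_n = ℏω₀(n + ½), so E_4 = 0.465 × 4.5 = 2.093.

E = 2.09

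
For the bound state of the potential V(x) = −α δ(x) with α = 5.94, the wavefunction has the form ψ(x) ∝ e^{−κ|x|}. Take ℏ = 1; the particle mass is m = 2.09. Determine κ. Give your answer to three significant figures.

κ = 12.4

Integrating the TISE across x = 0 gives the cusp condition ψ'(0⁺) − ψ'(0⁻) = −(2mα/ℏ²)ψ(0).
With ψ ∝ e^{−κ|x|} this yields −2κ = −2mα/ℏ², so κ = mα/ℏ² = 12.41.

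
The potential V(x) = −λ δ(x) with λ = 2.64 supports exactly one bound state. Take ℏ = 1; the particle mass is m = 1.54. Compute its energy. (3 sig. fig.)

For x ≠ 0 the bound state is ψ ∝ e^{−κ|x|}; integrating the TISE across the delta gives the cusp condition 2κ = 2mλ/ℏ², so κ = 4.066.
Then E = −ℏ²κ²/(2m) = −mλ²/(2ℏ²) = -5.367.

E = -5.37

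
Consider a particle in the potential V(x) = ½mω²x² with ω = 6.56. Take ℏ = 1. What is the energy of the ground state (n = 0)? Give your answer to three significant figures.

E = 3.28

The oscillator eigenvalues are E_n = ℏω(n + ½), so E_0 = 6.56 × 0.5 = 3.280.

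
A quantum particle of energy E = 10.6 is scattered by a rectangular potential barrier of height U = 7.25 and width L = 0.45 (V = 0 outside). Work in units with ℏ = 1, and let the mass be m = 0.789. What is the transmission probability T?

E > U: inside the barrier k₂ = √(2m(E − U))/ℏ = 2.299, k₂L = 1.035.
Matching at both interfaces gives T⁻¹ = 1 + U² sin²(k₂L) / [4E(E − U)] = 1.273, hence T = 0.785.

T = 0.785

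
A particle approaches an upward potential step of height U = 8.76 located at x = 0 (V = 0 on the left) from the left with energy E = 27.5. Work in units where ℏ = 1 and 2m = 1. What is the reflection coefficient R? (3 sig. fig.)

R = 0.00914

On each side the TISE gives plane waves with k = √(2m(E − V))/ℏ: k₁ = √(2·½·27.5) = 5.244, k₂ = √(2·½·18.74) = 4.329.
Matching ψ and ψ′ at x = 0 gives r = (k₁ − k₂)/(k₁ + k₂), so R = r² = 0.009137 and T = 1 − R = 0.9909.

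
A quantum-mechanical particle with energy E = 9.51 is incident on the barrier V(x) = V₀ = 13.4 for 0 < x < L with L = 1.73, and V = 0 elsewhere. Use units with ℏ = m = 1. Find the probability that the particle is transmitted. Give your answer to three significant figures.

E < V₀: inside the barrier ψ ∝ e^{±κx} with κ = √(2m(V₀ − E))/ℏ = 2.789.
κL = 4.825, sinh(κL) = 62.32.
Matching ψ, ψ′ at both faces gives T = [1 + V₀² sinh²(κL) / (4E(V₀ − E))]⁻¹ = 1/4713 = 0.000212.

T = 0.000212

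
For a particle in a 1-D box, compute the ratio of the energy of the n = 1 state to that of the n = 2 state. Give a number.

Since E_n ∝ n², the ratio is (1/2)² = 0.25.

0.25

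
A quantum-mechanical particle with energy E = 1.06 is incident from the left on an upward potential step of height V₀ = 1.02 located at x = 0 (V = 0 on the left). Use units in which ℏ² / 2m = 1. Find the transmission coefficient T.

On each side the TISE gives plane waves with k = √(2m(E − V))/ℏ: k₁ = √(2·½·1.06) = 1.030, k₂ = √(2·½·0.04) = 0.2000.
Continuity of ψ and ψ′ at the step yields the reflection amplitude r = (k₁ − k₂)/(k₁ + k₂) = 0.6747; thus R = |r|² = 0.4552, T = 0.5448.

T = 0.545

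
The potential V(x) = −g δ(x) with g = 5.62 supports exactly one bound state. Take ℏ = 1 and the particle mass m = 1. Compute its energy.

For x ≠ 0 the bound state is ψ ∝ e^{−κ|x|}; integrating the TISE across the delta gives the cusp condition 2κ = 2mg/ℏ², so κ = 5.620.
Then E = −ℏ²κ²/(2m) = −mg²/(2ℏ²) = -15.79.

E = -15.8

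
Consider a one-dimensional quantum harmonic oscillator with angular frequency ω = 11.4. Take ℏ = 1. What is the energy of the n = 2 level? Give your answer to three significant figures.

E = 28.5

The oscillator eigenvalues are E_n = ℏω(n + ½), so E_2 = 11.4 × 2.5 = 28.50.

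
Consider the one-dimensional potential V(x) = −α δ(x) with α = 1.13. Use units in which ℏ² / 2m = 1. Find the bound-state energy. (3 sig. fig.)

The bound state is ψ(x) = √κ e^{−κ|x|}. The derivative jump ψ'(0⁺) − ψ'(0⁻) = −(2mα/ℏ²)ψ(0) fixes κ = mα/ℏ² = 0.5650.
Then E = −ℏ²κ²/(2m) = −mα²/(2ℏ²) = -0.3192.

E = -0.319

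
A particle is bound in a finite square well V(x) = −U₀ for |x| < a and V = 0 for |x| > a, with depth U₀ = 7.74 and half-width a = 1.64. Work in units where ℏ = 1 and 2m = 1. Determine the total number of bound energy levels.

Define the well-strength parameter z₀ = (a/ℏ)√(2mU₀) = 1.64 × √(2·0.5·7.74) = 4.563.
A new bound state (alternating even/odd) appears each time z₀ passes a multiple of π/2, so N = ⌊2z₀/π⌋ + 1 = ⌊2.905⌋ + 1 = 3.

N = 3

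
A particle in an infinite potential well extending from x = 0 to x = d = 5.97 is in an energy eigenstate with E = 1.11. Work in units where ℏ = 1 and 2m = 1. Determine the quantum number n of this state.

n = 2

For an infinite well E_n = n²π²ℏ²/(2md²), so n = (d/πℏ)√(2mE).
n = (5.97/π) × √(2 × 0.5 × 1.11) = 2.002 → n = 2.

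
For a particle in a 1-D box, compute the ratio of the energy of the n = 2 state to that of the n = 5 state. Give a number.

0.16

Since E_n ∝ n², the ratio is (2/5)² = 0.16.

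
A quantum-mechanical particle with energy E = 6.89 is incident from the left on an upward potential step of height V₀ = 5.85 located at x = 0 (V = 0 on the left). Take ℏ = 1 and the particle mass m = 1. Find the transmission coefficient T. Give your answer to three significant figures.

On each side the TISE gives plane waves with k = √(2m(E − V))/ℏ: k₁ = √(2·1·6.89) = 3.712, k₂ = √(2·1·1.04) = 1.442.
Continuity of ψ and ψ′ at the step yields the reflection amplitude r = (k₁ − k₂)/(k₁ + k₂) = 0.4404; thus R = |r|² = 0.1939, T = 0.8061.

T = 0.806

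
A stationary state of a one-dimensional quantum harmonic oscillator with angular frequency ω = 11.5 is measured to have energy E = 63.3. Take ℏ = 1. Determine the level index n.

E_n = ℏω(n + ½) ⇒ n = E/(ℏω) − ½ = 63.3/11.5 − 0.5 = 5.004 → n = 5.

n = 5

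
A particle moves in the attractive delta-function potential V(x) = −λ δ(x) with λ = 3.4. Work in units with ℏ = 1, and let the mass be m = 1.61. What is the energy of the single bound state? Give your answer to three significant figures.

E = -9.31

For x ≠ 0 the bound state is ψ ∝ e^{−κ|x|}; integrating the TISE across the delta gives the cusp condition 2κ = 2mλ/ℏ², so κ = 5.474.
Then E = −ℏ²κ²/(2m) = −mλ²/(2ℏ²) = -9.306.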